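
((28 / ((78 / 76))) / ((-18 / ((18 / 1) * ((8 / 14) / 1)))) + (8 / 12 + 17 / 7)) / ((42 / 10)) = -1895 / 637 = -2.97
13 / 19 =0.68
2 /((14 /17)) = 17 /7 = 2.43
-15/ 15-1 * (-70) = 69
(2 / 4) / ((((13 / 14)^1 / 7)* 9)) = 49 / 117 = 0.42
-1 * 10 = -10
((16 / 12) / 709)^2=16 / 4524129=0.00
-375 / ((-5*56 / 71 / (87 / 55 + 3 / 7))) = 412155 / 2156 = 191.17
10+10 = 20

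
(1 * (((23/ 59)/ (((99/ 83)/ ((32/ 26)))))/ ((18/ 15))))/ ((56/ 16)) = 152720/ 1594593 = 0.10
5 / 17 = 0.29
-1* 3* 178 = -534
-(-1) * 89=89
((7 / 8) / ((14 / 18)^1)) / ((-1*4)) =-9 / 32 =-0.28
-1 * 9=-9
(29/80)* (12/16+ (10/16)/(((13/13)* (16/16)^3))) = 319/640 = 0.50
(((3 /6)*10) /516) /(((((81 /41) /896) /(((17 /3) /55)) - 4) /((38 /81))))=-29664320 /25962452667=-0.00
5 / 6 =0.83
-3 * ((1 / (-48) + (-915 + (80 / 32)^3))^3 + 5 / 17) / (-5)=-1367808338963627 / 3133440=-436519716.02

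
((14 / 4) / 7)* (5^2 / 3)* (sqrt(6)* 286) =3575* sqrt(6) / 3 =2918.98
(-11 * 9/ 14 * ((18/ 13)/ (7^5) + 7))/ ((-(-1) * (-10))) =30283209/ 6117748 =4.95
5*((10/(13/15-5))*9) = -3375/31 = -108.87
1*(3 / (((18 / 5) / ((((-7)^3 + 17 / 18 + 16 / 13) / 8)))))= -398765 / 11232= -35.50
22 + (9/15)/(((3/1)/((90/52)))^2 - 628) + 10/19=60184507/2671856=22.53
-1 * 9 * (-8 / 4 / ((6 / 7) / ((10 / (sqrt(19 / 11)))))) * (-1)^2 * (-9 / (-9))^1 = 210 * sqrt(209) / 19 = 159.79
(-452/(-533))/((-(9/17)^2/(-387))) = 5617004/4797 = 1170.94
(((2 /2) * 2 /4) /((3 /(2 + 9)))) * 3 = 5.50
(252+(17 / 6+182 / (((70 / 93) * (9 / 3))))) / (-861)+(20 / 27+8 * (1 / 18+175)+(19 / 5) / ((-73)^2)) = 578450726641 / 412944210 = 1400.80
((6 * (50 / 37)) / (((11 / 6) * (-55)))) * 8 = -2880 / 4477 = -0.64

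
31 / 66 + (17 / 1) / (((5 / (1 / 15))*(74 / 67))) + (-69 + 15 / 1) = -53.33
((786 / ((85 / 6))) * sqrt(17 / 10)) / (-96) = -393 * sqrt(170) / 6800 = -0.75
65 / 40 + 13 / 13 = 21 / 8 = 2.62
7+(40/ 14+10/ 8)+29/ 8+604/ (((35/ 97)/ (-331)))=-155136899/ 280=-554060.35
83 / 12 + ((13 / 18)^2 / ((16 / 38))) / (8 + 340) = 6242155 / 902016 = 6.92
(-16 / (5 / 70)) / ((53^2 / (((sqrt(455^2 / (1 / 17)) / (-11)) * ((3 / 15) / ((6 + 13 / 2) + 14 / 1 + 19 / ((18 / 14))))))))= 366912 * sqrt(17) / 22957957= 0.07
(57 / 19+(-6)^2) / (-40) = -39 / 40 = -0.98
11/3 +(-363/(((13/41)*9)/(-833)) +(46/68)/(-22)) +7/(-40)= 10304068953/97240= 105965.33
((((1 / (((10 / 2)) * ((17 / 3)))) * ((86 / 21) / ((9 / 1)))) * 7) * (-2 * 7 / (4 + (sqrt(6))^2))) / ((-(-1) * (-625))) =602 / 2390625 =0.00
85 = 85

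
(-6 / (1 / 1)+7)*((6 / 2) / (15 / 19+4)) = 57 / 91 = 0.63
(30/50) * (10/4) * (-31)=-93/2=-46.50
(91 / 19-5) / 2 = -2 / 19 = -0.11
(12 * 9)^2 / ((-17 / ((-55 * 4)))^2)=564537600 / 289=1953417.30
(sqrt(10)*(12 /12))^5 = 100*sqrt(10) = 316.23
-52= -52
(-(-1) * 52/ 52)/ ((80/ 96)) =6/ 5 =1.20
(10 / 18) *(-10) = -50 / 9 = -5.56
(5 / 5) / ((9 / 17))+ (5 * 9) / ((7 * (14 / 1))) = 2071 / 882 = 2.35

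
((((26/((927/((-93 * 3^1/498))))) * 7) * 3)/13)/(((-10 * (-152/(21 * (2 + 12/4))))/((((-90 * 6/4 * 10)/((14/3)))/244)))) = 1318275/634130624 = 0.00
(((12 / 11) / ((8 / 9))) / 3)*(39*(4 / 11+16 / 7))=35802 / 847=42.27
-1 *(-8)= 8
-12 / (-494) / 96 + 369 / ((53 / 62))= 90413909 / 209456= 431.66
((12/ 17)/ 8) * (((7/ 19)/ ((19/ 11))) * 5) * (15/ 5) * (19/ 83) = 3465/ 53618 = 0.06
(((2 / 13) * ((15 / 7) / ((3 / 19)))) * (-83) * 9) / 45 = -3154 / 91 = -34.66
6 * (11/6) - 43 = -32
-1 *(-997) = 997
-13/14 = -0.93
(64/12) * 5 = 80/3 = 26.67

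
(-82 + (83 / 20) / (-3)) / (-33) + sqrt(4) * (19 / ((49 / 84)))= 937901 / 13860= 67.67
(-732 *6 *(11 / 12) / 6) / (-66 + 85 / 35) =4697 / 445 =10.56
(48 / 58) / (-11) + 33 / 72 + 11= 87149 / 7656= 11.38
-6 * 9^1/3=-18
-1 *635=-635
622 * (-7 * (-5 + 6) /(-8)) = 2177 /4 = 544.25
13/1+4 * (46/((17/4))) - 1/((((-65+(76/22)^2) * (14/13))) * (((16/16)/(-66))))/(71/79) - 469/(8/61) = -1528193288485/434008232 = -3521.12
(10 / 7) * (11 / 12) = 55 / 42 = 1.31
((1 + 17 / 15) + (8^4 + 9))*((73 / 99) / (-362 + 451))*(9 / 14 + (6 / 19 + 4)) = 847421887 / 5022270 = 168.73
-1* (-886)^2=-784996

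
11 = 11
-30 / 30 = -1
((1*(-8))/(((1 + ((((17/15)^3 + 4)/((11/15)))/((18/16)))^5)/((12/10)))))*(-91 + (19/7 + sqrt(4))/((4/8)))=30060479570331798843750000/485517713706661876845968293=0.06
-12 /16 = -0.75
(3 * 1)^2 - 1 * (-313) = 322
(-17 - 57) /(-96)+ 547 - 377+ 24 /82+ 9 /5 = 1700977 /9840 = 172.86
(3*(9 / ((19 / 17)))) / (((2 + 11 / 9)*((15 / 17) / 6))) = 140454 / 2755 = 50.98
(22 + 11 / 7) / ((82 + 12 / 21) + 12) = 165 / 662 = 0.25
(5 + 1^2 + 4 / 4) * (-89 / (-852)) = 623 / 852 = 0.73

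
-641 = -641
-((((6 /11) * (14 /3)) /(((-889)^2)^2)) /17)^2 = -16 /278420507530127191036661161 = -0.00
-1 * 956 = -956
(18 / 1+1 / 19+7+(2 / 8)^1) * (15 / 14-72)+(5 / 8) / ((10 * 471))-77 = -1875961781 / 1002288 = -1871.68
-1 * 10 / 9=-10 / 9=-1.11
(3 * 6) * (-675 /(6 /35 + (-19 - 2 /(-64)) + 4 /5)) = 4536000 /6719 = 675.10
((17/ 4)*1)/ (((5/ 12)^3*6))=1224/ 125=9.79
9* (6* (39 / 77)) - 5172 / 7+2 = -54632 / 77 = -709.51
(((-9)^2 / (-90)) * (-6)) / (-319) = -27 / 1595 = -0.02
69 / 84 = 23 / 28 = 0.82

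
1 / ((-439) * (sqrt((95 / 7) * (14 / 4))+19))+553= sqrt(190) / 275253+8011309 / 14487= 553.00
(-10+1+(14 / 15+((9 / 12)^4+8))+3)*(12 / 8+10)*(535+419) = 45635703 / 1280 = 35652.89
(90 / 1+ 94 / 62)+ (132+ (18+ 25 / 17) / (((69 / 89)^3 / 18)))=18766936111 / 19236027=975.61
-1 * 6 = -6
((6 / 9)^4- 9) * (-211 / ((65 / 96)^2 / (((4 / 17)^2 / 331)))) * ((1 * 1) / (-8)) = -308107264 / 3637433475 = -0.08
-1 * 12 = -12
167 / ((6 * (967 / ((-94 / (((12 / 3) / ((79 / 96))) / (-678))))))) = 377.39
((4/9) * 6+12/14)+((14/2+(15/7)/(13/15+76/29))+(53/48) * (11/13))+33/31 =899513457/68471312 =13.14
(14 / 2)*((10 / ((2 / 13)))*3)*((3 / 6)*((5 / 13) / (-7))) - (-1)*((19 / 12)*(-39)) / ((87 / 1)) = -13297 / 348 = -38.21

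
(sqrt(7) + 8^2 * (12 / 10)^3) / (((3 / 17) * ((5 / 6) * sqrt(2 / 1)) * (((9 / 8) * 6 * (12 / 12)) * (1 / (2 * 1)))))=136 * sqrt(14) / 135 + 69632 * sqrt(2) / 625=161.33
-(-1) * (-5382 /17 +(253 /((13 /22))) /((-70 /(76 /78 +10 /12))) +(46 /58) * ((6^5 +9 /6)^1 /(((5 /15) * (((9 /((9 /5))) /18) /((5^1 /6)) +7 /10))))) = 17580.50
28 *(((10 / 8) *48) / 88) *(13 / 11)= 2730 / 121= 22.56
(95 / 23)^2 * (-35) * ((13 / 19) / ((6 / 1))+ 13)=-7830.62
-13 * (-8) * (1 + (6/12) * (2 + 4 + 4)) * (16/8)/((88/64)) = 9984/11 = 907.64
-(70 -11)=-59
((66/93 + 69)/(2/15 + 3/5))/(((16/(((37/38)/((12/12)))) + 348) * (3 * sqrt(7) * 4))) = 399785 * sqrt(7)/128745232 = 0.01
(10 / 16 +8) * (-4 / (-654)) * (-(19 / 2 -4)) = -253 / 872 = -0.29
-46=-46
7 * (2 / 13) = 14 / 13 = 1.08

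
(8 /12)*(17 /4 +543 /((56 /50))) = 6847 /21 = 326.05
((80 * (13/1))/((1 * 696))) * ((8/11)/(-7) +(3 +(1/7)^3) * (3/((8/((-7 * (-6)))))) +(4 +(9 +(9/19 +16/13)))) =82404635/890967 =92.49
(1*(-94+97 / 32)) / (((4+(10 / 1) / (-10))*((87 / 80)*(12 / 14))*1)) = -101885 / 3132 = -32.53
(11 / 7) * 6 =66 / 7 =9.43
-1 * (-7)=7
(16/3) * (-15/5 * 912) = -14592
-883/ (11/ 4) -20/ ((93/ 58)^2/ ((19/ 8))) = -32305958/ 95139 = -339.57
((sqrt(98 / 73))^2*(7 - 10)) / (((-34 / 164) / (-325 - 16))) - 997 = -9458105 / 1241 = -7621.36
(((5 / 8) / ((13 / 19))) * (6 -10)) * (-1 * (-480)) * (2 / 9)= -15200 / 39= -389.74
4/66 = 2/33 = 0.06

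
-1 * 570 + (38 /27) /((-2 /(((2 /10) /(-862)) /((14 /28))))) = -33165431 /58185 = -570.00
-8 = -8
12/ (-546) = -2/ 91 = -0.02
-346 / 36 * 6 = -57.67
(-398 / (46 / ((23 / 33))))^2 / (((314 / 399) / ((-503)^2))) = 1332581451397 / 113982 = 11691156.95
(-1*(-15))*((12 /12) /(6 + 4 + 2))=5 /4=1.25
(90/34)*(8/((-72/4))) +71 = 1187/17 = 69.82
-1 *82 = -82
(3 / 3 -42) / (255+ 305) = -41 / 560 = -0.07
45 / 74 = 0.61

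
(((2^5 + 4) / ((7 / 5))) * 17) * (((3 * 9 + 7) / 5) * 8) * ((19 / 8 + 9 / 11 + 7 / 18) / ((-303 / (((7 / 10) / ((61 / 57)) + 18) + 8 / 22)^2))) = -26702368496667466 / 262614319275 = -101679.03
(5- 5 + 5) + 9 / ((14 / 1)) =79 / 14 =5.64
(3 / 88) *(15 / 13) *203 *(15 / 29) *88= 4725 / 13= 363.46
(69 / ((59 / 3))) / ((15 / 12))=828 / 295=2.81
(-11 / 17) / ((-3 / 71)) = 781 / 51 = 15.31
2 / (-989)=-0.00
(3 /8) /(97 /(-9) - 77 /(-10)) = -135 /1108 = -0.12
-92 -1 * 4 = -96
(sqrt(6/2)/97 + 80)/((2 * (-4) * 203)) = -10/203 - sqrt(3)/157528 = -0.05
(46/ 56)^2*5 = 3.37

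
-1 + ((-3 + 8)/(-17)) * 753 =-3782/17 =-222.47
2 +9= 11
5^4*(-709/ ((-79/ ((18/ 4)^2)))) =35893125/ 316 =113585.84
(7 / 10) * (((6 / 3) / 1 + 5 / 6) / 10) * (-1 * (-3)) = 119 / 200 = 0.60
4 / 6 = 2 / 3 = 0.67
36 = 36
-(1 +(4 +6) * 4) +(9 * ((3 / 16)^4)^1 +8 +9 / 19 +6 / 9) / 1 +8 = -23.85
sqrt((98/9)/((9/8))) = 28/9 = 3.11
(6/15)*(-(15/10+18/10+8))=-113/25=-4.52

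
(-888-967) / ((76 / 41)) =-76055 / 76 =-1000.72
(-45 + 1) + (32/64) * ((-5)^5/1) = -3213/2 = -1606.50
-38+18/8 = -143/4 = -35.75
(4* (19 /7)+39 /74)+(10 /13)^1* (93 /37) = 89681 /6734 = 13.32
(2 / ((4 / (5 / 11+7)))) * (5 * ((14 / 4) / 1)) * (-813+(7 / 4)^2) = -18596165 / 352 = -52830.01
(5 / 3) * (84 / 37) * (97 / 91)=1940 / 481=4.03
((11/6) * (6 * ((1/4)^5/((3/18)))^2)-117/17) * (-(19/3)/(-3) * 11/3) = -237402055/4456448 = -53.27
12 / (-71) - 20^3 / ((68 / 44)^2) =-68731468 / 20519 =-3349.65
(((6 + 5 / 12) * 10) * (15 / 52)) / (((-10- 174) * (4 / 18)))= -17325 / 38272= -0.45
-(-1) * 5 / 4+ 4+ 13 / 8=55 / 8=6.88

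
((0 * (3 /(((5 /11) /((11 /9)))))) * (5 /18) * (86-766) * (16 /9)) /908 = 0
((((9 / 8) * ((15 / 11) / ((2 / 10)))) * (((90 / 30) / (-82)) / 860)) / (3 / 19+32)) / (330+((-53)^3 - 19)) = 2565 / 37554705229184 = 0.00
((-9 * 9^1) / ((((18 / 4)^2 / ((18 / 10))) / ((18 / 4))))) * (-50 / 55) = 324 / 11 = 29.45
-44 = -44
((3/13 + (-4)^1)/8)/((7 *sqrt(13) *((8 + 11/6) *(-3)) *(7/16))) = 4 *sqrt(13)/9971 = 0.00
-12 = -12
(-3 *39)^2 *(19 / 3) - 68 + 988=87617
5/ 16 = 0.31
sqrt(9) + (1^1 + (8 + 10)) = 22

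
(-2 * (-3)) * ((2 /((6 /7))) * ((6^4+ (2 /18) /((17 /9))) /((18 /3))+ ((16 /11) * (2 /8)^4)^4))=73993292054885 /24467570688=3024.14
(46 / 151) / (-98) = -0.00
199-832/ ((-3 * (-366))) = 108835/ 549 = 198.24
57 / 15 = 19 / 5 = 3.80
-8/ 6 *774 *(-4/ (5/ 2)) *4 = 33024/ 5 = 6604.80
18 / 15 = 6 / 5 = 1.20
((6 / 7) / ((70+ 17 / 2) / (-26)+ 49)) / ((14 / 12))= 624 / 39053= 0.02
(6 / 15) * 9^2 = 162 / 5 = 32.40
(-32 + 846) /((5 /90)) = 14652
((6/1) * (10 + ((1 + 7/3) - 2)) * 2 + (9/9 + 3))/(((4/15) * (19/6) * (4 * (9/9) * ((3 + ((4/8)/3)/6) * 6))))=4725/2071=2.28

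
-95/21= -4.52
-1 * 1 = -1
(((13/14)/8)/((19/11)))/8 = 143/17024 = 0.01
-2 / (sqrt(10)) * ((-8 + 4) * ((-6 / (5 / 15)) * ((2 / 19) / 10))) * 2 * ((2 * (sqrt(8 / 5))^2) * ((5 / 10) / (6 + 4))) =-576 * sqrt(10) / 11875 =-0.15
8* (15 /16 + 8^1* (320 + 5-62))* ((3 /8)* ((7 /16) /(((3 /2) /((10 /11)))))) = 1178765 /704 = 1674.38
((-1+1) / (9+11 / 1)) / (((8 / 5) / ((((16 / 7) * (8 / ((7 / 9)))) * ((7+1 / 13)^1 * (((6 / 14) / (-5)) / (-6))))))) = 0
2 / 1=2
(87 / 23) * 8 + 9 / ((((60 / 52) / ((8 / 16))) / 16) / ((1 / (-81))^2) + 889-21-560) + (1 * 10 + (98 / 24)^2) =24601099481 / 432040464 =56.94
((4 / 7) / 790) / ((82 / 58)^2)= 1682 / 4647965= 0.00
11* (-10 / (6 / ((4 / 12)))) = -55 / 9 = -6.11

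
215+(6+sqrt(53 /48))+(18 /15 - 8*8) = 159.25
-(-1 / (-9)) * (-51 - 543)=66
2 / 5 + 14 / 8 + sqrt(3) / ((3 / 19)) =43 / 20 + 19 * sqrt(3) / 3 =13.12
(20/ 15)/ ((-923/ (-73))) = 292/ 2769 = 0.11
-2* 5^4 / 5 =-250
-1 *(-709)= 709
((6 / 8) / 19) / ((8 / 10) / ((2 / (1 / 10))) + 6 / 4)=0.03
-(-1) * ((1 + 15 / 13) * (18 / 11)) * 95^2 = 4548600 / 143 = 31808.39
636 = 636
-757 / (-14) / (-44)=-757 / 616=-1.23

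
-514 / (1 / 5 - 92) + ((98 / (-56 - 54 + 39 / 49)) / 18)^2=220859981327 / 39427917777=5.60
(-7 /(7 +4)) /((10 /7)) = -49 /110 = -0.45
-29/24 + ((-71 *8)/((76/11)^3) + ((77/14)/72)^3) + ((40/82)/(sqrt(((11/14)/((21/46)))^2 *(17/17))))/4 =-2.86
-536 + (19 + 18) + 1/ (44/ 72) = -5471/ 11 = -497.36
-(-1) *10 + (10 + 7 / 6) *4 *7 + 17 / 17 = 971 / 3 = 323.67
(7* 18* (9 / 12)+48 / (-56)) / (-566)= -1311 / 7924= -0.17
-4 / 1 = -4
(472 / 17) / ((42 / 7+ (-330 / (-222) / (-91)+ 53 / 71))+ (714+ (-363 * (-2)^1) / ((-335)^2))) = 1582862137675 / 41089097100243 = 0.04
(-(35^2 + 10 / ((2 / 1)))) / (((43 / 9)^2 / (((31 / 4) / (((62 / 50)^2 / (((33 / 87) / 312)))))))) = -114159375 / 345748208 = -0.33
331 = 331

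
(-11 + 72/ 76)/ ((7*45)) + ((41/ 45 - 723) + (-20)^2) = -642631/ 1995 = -322.12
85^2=7225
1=1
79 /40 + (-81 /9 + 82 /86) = -10443 /1720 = -6.07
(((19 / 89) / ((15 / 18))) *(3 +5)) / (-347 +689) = 8 / 1335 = 0.01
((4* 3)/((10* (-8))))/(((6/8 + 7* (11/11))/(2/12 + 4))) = -5/62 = -0.08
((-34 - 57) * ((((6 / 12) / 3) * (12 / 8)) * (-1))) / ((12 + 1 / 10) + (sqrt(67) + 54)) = 300755 / 860442 - 2275 * sqrt(67) / 430221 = 0.31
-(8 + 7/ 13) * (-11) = 1221/ 13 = 93.92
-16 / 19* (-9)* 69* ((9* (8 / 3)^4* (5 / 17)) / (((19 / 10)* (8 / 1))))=28262400 / 6137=4605.25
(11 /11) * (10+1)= 11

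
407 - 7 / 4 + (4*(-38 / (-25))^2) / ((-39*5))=197536271 / 487500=405.20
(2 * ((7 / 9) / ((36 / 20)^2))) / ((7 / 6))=100 / 243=0.41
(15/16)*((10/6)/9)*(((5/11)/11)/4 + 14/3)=169775/209088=0.81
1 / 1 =1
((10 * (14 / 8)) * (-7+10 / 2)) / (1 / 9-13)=315 / 116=2.72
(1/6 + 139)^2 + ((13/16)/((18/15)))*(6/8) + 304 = 22661993/1152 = 19671.87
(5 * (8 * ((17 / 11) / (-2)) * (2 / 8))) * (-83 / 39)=7055 / 429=16.45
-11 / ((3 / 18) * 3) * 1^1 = -22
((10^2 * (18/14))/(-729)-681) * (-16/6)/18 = 1544908/15309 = 100.92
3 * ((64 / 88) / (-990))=-4 / 1815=-0.00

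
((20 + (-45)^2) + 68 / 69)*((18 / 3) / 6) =141173 / 69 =2045.99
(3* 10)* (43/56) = 645/28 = 23.04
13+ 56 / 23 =355 / 23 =15.43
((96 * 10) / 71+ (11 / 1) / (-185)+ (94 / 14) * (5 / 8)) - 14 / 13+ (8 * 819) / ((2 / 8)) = 250766788057 / 9562280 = 26224.58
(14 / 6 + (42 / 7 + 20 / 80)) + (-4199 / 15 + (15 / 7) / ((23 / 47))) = -859647 / 3220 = -266.97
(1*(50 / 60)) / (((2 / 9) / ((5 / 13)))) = 75 / 52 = 1.44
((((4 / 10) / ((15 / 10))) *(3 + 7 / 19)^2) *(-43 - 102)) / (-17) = 475136 / 18411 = 25.81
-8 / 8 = -1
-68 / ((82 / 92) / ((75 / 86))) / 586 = -58650 / 516559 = -0.11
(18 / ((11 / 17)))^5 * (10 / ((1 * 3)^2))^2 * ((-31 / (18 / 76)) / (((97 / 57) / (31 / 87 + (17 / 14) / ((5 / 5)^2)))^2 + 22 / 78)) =-144110274479578393309440 / 77947523949647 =-1848811446.18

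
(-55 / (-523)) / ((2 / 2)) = 55 / 523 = 0.11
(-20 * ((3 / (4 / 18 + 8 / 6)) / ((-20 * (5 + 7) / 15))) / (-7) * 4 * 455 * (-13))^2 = 13013105625 / 196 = 66393396.05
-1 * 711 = -711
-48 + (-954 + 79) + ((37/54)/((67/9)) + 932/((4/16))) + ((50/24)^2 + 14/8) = 27122287/9648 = 2811.18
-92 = -92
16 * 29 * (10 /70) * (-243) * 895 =-100913040 /7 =-14416148.57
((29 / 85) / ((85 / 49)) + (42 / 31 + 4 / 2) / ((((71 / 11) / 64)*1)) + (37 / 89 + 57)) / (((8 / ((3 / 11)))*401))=385855339257 / 49943036706200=0.01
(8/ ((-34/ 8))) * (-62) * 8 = 15872/ 17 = 933.65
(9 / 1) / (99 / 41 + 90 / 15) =1.07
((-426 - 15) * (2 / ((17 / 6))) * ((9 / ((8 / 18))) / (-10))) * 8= 5042.96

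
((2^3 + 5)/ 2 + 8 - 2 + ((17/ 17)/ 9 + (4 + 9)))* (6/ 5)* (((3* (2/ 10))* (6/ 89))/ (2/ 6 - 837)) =-0.00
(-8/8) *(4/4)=-1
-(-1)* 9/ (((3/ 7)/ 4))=84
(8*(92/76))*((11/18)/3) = 1.97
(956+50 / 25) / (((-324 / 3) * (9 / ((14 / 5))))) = -3353 / 1215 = -2.76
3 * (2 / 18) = 1 / 3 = 0.33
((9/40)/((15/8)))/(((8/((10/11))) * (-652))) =-3/143440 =-0.00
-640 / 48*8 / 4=-80 / 3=-26.67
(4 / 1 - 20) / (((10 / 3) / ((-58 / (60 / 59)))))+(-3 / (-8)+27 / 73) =4007771 / 14600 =274.50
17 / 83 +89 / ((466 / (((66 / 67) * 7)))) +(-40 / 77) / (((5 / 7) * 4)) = 19098198 / 14252843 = 1.34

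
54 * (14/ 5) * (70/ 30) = 1764/ 5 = 352.80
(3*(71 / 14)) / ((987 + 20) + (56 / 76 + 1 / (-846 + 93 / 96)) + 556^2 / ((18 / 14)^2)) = 1266318441 / 15648979378390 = 0.00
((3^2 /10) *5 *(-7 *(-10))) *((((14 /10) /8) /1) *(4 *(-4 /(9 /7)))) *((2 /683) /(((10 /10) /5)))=-6860 /683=-10.04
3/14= 0.21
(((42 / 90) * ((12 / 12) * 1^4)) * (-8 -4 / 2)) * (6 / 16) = -7 / 4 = -1.75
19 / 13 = 1.46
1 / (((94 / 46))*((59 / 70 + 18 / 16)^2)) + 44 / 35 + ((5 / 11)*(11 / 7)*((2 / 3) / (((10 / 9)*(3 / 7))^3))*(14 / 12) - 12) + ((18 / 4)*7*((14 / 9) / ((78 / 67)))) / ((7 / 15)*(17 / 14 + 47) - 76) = -521708272329247 / 83363794823400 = -6.26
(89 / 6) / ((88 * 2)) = 89 / 1056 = 0.08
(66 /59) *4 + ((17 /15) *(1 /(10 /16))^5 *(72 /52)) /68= 56524968 /11984375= 4.72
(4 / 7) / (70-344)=-2 / 959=-0.00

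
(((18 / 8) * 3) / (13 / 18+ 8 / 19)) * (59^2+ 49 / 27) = 20562.86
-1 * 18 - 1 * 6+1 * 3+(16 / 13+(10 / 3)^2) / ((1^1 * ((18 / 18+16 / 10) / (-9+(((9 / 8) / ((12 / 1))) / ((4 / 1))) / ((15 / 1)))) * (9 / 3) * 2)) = -28.12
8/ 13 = 0.62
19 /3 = 6.33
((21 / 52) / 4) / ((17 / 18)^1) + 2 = 3725 / 1768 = 2.11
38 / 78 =19 / 39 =0.49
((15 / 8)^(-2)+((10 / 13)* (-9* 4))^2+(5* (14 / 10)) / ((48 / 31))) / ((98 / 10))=469483531 / 5962320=78.74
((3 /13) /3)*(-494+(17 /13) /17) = -6421 /169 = -37.99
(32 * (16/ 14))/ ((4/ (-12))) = -768/ 7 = -109.71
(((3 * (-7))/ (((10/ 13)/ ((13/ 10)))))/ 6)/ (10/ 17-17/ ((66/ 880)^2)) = 180999/ 92462000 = 0.00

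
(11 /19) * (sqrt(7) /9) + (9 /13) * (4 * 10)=11 * sqrt(7) /171 + 360 /13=27.86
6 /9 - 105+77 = -82 /3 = -27.33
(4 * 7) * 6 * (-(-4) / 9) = 224 / 3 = 74.67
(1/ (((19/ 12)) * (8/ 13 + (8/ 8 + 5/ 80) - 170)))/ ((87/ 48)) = -39936/ 19291061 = -0.00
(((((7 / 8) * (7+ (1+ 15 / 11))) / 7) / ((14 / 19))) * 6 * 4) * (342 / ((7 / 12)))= 12047292 / 539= 22351.19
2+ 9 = 11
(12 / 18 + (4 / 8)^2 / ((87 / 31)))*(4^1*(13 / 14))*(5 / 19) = 0.74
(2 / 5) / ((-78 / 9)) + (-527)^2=18052382 / 65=277728.95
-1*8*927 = -7416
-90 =-90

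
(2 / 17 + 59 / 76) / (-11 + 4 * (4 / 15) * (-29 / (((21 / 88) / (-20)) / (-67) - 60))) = -18728415 / 219647828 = -0.09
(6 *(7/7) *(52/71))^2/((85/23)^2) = 51494976/36421225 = 1.41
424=424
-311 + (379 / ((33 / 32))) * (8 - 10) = -1046.03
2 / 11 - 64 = -702 / 11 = -63.82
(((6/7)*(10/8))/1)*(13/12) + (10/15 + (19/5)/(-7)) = 1079/840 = 1.28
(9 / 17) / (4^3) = 9 / 1088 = 0.01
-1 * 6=-6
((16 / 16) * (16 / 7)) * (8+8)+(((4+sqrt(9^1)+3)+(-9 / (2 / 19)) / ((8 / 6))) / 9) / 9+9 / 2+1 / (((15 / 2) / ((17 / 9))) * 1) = 922057 / 22680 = 40.66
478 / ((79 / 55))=26290 / 79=332.78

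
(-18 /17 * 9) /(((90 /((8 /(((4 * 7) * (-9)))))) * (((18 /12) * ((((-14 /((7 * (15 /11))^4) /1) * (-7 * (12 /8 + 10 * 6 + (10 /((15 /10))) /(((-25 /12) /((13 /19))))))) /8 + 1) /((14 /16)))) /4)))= 251370000 /34854495293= 0.01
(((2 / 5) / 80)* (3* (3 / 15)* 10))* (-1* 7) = -21 / 100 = -0.21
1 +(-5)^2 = 26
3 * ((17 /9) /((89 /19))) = 323 /267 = 1.21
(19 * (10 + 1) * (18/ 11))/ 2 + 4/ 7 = 1201/ 7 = 171.57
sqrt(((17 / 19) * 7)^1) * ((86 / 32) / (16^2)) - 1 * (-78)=43 * sqrt(2261) / 77824 + 78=78.03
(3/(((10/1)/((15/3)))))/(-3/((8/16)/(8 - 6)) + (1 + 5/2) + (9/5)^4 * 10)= 375/24119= 0.02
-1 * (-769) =769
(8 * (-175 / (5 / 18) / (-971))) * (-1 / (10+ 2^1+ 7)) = -5040 / 18449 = -0.27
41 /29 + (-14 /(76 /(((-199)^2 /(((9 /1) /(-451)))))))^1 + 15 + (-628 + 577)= 3625247327 /9918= 365522.01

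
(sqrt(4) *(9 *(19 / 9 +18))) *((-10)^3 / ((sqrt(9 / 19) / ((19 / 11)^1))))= -6878000 *sqrt(19) / 33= -908500.21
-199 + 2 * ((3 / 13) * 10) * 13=-139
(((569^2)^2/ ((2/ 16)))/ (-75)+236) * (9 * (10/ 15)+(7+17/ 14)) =-83437661595166/ 525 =-158928879228.89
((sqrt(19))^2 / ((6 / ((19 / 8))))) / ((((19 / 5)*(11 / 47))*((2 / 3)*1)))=4465 / 352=12.68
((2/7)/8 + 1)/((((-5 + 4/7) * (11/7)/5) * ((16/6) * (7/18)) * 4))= -3915/21824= -0.18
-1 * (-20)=20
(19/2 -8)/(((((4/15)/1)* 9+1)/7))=105/34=3.09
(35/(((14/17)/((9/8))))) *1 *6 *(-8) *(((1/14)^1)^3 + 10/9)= -6999495/2744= -2550.84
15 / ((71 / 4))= 60 / 71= 0.85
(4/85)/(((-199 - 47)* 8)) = -1/41820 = -0.00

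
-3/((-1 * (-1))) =-3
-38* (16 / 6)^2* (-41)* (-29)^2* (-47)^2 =185241862528 / 9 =20582429169.78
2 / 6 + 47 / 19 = 160 / 57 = 2.81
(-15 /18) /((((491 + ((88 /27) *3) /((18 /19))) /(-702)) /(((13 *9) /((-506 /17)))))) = -94248765 /20547142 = -4.59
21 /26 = 0.81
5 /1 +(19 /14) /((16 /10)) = 655 /112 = 5.85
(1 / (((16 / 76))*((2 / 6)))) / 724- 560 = -559.98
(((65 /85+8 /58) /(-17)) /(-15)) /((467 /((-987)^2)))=28900347 /3913927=7.38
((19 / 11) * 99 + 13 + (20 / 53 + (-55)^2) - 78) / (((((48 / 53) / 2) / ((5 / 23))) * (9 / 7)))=1936235 / 1656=1169.22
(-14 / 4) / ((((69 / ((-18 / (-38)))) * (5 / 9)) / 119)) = -22491 / 4370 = -5.15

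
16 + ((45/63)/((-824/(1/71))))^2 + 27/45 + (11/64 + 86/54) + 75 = 528472755638291/5660319918960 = 93.36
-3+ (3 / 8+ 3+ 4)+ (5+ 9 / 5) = 447 / 40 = 11.18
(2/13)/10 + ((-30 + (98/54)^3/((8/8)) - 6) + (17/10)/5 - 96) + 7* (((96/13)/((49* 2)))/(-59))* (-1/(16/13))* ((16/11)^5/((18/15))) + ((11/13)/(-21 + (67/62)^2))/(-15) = -1629968426547926625073/12974855411073505950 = -125.63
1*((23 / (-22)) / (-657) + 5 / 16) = 36319 / 115632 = 0.31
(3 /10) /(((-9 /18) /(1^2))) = -0.60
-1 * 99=-99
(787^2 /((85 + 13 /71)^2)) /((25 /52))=40589108677 /228614400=177.54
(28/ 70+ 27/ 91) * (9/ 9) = 317/ 455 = 0.70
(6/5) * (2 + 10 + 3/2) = 81/5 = 16.20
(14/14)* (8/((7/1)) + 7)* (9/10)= 513/70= 7.33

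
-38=-38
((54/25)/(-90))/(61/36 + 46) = -108/214625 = -0.00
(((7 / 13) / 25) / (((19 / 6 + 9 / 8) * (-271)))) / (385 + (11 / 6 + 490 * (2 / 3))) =-336 / 12945351575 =-0.00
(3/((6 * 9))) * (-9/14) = -1/28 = -0.04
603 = 603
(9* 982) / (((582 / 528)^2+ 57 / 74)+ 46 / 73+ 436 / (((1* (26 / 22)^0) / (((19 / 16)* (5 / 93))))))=17192018676096 / 59235304457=290.23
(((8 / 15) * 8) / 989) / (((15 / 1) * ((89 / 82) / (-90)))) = -10496 / 440105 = -0.02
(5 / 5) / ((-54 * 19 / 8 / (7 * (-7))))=196 / 513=0.38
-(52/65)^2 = -16/25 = -0.64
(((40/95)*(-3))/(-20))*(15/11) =18/209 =0.09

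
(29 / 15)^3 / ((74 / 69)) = 560947 / 83250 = 6.74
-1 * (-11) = 11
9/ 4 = 2.25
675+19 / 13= 8794 / 13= 676.46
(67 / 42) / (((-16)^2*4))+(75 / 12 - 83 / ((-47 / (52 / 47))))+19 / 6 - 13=-154662877 / 95004672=-1.63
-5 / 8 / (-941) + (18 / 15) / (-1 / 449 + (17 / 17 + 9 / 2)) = 40684289 / 185828680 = 0.22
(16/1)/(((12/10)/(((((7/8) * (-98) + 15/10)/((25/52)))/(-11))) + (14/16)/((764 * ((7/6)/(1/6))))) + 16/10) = 2142133760/224320081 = 9.55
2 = 2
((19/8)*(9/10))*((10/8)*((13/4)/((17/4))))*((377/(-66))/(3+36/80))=-465595/137632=-3.38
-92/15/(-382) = 46/2865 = 0.02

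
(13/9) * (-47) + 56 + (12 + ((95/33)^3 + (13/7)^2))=48280385/1760913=27.42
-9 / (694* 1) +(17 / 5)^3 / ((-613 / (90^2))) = -1104745113 / 2127110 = -519.36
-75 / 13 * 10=-750 / 13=-57.69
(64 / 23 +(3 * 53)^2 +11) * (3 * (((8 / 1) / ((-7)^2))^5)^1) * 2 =114382602240 / 6496930727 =17.61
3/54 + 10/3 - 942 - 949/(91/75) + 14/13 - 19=-2847953/1638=-1738.68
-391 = -391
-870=-870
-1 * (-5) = 5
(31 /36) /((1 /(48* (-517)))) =-64108 /3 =-21369.33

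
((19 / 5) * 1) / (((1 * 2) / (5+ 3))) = 15.20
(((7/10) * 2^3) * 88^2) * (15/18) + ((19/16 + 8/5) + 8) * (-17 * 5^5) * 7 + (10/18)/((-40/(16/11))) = -6297133259/1584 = -3975462.92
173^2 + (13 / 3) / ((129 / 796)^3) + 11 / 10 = 1993085076847 / 64400670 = 30948.20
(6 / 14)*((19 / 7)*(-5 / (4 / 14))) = -285 / 14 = -20.36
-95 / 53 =-1.79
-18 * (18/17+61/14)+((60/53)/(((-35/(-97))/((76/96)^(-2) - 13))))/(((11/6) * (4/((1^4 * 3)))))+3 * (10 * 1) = -2056830735/25045097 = -82.13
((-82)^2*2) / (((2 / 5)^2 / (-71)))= -5967550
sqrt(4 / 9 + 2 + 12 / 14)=4 * sqrt(91) / 21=1.82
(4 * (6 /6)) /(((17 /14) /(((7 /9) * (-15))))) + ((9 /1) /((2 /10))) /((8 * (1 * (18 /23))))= -25495 /816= -31.24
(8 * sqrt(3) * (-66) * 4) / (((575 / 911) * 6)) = -320672 * sqrt(3) / 575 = -965.95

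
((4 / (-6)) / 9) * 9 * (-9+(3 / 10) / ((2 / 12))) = 24 / 5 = 4.80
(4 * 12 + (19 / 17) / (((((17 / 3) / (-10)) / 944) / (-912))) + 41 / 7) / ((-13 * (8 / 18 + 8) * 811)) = -30916905057 / 1620965164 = -19.07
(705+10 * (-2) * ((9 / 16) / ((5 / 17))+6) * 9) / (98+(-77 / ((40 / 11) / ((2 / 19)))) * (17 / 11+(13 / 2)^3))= 312360 / 224773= 1.39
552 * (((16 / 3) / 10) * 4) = 5888 / 5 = 1177.60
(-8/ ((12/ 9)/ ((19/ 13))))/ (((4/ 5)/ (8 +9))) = -4845/ 26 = -186.35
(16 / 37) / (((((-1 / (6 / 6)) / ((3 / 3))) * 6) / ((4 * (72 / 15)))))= -256 / 185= -1.38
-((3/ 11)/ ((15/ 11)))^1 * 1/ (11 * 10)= -1/ 550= -0.00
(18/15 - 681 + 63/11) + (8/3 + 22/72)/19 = -673.92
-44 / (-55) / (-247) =-4 / 1235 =-0.00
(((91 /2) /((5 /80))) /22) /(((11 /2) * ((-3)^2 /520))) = 378560 /1089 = 347.62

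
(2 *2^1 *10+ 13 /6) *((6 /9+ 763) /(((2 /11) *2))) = 88553.51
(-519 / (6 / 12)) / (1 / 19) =-19722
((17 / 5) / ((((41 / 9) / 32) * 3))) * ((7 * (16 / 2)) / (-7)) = -13056 / 205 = -63.69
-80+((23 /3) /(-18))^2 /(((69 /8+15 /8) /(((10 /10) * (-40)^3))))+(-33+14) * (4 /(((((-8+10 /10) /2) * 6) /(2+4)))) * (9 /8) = -17778743 /15309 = -1161.33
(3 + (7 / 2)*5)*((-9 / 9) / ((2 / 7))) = -287 / 4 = -71.75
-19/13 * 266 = -5054/13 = -388.77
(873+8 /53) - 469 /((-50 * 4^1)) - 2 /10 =9278137 /10600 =875.30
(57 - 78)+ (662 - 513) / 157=-3148 / 157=-20.05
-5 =-5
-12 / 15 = -4 / 5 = -0.80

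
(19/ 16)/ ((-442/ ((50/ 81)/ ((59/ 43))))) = -20425/ 16898544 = -0.00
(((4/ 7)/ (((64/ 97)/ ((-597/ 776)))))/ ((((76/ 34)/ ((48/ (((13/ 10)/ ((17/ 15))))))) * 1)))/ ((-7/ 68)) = 2933061/ 24206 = 121.17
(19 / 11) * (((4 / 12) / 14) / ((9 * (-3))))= -19 / 12474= -0.00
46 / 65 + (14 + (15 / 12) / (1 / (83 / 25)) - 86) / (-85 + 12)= 31073 / 18980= 1.64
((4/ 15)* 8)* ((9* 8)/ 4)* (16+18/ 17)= 11136/ 17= 655.06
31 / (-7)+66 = 431 / 7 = 61.57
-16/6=-8/3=-2.67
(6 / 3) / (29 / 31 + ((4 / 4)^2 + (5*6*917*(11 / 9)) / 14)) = 186 / 223535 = 0.00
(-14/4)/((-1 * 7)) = 1/2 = 0.50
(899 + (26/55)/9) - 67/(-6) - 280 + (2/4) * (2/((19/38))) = 625897/990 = 632.22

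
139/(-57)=-139/57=-2.44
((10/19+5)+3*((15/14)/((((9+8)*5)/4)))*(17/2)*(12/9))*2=1926/133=14.48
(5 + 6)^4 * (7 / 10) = 102487 / 10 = 10248.70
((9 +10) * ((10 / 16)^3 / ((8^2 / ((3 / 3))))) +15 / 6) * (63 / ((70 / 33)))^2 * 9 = 13384039779 / 655360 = 20422.42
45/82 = 0.55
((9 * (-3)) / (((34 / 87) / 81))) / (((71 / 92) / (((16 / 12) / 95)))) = -11669832 / 114665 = -101.77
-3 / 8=-0.38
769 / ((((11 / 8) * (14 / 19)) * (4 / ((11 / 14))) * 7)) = 14611 / 686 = 21.30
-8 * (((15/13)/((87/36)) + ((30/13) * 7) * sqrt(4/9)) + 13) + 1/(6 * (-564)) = -247465529/1275768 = -193.97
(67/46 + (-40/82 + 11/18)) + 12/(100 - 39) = 919732/517707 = 1.78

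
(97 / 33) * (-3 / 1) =-8.82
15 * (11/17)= 165/17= 9.71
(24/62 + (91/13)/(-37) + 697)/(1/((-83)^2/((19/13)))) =3286260.68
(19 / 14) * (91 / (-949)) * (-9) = 171 / 146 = 1.17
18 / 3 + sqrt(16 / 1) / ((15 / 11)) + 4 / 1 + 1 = 209 / 15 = 13.93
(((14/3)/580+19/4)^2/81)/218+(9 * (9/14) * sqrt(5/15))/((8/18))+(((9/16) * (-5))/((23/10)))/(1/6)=-9020028172657/1229611298400+243 * sqrt(3)/56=0.18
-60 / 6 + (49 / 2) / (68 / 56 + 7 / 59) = 9227 / 1101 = 8.38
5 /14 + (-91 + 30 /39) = -16357 /182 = -89.87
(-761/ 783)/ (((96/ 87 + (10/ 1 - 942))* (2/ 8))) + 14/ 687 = 1024643/ 41729067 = 0.02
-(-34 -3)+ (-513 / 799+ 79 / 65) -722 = -35545699 / 51935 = -684.43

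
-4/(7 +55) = -2/31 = -0.06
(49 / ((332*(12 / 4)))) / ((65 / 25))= 245 / 12948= 0.02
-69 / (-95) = 69 / 95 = 0.73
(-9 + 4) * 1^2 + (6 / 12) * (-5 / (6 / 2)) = -35 / 6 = -5.83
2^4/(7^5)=16/16807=0.00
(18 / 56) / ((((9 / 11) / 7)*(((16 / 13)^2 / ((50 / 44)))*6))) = 4225 / 12288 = 0.34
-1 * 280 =-280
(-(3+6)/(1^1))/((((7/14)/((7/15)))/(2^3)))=-336/5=-67.20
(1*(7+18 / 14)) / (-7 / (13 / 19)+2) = -754 / 749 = -1.01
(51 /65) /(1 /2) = 1.57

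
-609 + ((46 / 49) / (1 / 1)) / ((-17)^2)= -8624003 / 14161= -609.00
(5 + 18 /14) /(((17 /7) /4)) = 176 /17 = 10.35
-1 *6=-6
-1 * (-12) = 12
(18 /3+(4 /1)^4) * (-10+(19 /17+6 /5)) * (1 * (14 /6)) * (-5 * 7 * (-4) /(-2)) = 16766428 /51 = 328753.49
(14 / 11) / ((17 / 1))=14 / 187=0.07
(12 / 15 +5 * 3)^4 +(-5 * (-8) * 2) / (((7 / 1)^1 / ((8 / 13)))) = 3544857371 / 56875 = 62327.16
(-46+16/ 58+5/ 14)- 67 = -45621/ 406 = -112.37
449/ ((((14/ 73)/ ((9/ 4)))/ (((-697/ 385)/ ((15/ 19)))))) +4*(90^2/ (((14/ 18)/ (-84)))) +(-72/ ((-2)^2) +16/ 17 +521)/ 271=-1743822092371231/ 496634600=-3511277.89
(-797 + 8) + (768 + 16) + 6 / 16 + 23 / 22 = -315 / 88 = -3.58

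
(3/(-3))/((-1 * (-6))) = -1/6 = -0.17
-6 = -6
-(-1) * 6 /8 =3 /4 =0.75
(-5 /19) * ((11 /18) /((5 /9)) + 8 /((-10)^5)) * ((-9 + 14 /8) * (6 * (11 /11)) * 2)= 1196163 /47500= 25.18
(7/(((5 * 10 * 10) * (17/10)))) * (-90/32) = -63/2720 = -0.02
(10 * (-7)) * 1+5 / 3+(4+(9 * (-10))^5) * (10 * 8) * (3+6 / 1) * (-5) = 63772919956595 / 3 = 21257639985531.67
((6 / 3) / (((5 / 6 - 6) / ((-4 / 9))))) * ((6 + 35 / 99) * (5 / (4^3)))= 3145 / 36828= 0.09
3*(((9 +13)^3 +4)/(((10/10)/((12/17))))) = 383472/17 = 22557.18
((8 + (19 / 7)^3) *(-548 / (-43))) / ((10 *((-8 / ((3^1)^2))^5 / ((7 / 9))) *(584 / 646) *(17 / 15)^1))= -48.81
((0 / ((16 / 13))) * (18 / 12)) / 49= 0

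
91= 91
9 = 9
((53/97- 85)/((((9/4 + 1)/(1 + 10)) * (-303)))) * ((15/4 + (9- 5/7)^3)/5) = 70791356416/655272345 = 108.03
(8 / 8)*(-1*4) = -4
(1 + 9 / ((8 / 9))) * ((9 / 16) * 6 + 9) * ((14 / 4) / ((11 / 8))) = 350.44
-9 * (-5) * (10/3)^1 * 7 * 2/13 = 2100/13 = 161.54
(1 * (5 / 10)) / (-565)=-1 / 1130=-0.00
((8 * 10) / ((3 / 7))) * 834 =155680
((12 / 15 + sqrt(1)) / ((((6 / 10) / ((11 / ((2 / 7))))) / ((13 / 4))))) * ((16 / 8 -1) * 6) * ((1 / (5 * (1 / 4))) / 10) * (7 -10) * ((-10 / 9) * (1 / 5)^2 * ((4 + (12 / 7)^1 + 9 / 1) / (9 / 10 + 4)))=88374 / 1225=72.14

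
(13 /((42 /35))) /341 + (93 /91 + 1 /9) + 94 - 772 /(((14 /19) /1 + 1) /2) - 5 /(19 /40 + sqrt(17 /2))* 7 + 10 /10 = -216582793745 /273879606 - 28000* sqrt(34) /13239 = -803.13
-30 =-30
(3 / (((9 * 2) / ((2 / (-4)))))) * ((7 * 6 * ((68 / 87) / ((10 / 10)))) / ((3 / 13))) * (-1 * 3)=3094 / 87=35.56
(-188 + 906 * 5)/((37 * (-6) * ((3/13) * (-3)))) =28223/999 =28.25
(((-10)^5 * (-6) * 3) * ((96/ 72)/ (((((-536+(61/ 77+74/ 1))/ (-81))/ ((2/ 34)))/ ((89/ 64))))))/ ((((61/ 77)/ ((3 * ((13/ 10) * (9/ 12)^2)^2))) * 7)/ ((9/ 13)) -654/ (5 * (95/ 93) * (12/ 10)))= -338.99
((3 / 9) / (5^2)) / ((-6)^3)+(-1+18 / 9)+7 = 129599 / 16200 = 8.00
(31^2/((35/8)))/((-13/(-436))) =3351968/455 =7366.96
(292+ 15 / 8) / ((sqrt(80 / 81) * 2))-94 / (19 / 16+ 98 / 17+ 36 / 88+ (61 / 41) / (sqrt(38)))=-197845726680800 / 15476973546803+ 1052288267008 * sqrt(38) / 15476973546803+ 21159 * sqrt(5) / 320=135.49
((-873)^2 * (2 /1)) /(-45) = -169362 /5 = -33872.40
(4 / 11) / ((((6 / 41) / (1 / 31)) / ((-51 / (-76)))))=697 / 12958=0.05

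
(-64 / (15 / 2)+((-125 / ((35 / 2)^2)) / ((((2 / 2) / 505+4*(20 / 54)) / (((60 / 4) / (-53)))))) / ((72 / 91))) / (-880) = 0.01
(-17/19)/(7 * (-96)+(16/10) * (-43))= 85/70376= 0.00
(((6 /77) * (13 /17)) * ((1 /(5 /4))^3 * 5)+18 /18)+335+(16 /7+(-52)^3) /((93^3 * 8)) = 983092001566 /2924731425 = 336.13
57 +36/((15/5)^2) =61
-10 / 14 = -5 / 7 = -0.71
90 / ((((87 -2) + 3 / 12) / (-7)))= -2520 / 341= -7.39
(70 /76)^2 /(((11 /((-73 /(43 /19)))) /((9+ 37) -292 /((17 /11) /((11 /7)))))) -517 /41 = 7661463489 /12527878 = 611.55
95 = 95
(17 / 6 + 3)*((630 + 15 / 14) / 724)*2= 14725 / 1448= 10.17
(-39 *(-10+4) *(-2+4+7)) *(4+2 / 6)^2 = 39546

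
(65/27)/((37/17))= 1.11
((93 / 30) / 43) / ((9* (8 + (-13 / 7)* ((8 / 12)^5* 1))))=5859 / 5672560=0.00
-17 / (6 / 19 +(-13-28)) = 323 / 773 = 0.42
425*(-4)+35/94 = -159765/94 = -1699.63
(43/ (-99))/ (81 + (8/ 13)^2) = -7267/ 1361547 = -0.01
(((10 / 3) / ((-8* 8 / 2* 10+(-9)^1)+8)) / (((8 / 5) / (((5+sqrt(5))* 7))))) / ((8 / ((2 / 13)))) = -875 / 200304 - 175* sqrt(5) / 200304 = -0.01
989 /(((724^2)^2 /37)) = 36593 /274760478976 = 0.00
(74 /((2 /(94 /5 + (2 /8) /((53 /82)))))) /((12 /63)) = 7901313 /2120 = 3727.03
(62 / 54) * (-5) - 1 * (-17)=304 / 27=11.26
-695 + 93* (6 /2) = -416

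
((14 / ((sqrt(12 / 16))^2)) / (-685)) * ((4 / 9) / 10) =-112 / 92475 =-0.00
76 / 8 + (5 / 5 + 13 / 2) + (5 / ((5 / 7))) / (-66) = 1115 / 66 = 16.89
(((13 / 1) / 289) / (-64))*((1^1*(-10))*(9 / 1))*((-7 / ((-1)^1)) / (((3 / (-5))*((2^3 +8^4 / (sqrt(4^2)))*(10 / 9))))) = -4095 / 6362624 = -0.00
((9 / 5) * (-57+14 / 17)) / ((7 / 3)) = -5157 / 119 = -43.34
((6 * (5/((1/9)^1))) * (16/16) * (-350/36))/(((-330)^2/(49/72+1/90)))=-581/34848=-0.02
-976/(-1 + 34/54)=13176/5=2635.20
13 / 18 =0.72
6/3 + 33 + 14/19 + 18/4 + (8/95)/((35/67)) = 268647/6650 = 40.40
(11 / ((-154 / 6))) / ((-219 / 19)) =19 / 511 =0.04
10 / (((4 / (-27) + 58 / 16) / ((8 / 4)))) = 4320 / 751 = 5.75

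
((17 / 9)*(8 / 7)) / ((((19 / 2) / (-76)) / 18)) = -2176 / 7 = -310.86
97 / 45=2.16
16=16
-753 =-753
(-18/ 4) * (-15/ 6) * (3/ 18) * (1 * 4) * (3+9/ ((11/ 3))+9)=2385/ 22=108.41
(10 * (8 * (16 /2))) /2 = 320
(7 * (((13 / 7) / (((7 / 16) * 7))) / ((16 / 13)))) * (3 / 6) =169 / 98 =1.72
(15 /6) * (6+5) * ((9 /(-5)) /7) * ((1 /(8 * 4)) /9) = -11 /448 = -0.02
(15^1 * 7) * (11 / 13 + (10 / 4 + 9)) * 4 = 67410 / 13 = 5185.38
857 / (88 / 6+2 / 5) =12855 / 226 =56.88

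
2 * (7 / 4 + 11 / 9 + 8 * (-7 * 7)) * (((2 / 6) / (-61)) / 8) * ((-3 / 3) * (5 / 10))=-14005 / 52704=-0.27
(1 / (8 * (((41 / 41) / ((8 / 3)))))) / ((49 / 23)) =23 / 147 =0.16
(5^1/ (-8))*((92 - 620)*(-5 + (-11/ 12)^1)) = -3905/ 2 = -1952.50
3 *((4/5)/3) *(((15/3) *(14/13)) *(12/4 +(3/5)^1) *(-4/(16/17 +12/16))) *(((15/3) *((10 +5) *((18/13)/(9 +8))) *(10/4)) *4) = -8709120/3887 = -2240.58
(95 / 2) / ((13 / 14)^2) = 55.09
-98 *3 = -294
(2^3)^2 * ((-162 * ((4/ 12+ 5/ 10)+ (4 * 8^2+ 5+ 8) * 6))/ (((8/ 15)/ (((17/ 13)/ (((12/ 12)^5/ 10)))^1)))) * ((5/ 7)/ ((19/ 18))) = -480303108000/ 1729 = -277792427.99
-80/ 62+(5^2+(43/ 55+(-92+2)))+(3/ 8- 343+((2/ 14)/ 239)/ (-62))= -9313492513/ 22819720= -408.13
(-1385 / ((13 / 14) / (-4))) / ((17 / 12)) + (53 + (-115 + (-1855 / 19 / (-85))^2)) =5629528799 / 1356277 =4150.72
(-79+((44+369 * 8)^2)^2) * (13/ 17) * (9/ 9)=1047395222018301/ 17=61611483648135.35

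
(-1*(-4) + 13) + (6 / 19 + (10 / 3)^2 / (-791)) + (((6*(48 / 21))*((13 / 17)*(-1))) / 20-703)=-686.22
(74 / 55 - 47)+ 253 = 11404 / 55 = 207.35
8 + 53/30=293/30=9.77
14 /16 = 7 /8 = 0.88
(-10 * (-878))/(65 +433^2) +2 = 191944/93777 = 2.05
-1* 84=-84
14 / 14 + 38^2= 1445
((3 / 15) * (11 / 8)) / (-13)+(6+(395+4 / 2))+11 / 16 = 419813 / 1040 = 403.67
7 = 7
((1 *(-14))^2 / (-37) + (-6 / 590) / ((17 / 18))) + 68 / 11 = 1783422 / 2041105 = 0.87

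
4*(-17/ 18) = -34/ 9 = -3.78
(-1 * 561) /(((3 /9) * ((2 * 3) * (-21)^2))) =-187 /294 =-0.64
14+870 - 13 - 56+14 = 829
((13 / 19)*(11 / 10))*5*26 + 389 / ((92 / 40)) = 116667 / 437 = 266.97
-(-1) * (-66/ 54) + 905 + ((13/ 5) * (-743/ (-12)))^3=901343994179/ 216000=4172888.86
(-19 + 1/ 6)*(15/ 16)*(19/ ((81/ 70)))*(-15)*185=347545625/ 432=804503.76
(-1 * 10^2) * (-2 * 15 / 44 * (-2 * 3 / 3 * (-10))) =15000 / 11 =1363.64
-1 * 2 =-2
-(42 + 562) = -604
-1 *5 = -5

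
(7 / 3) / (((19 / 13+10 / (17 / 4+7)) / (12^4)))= 5660928 / 275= 20585.19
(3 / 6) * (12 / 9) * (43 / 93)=86 / 279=0.31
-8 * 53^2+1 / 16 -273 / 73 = -26251591 / 1168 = -22475.68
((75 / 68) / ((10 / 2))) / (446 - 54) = 15 / 26656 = 0.00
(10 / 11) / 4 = 0.23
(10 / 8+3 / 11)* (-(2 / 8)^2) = -67 / 704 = -0.10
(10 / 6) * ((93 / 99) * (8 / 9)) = 1240 / 891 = 1.39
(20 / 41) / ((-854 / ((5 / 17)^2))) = -250 / 5059523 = -0.00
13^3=2197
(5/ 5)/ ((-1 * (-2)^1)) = 1/ 2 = 0.50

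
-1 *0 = 0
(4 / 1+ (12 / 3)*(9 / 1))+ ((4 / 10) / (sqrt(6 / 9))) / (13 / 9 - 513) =40 - 9*sqrt(6) / 23020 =40.00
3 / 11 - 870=-9567 / 11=-869.73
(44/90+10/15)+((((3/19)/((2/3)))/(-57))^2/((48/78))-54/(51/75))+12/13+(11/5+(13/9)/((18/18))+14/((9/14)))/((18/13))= -22012128058027/373260195360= -58.97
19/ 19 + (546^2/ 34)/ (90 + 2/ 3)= 225899/ 2312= 97.71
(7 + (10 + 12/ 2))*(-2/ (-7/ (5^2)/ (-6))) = -985.71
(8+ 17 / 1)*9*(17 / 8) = 3825 / 8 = 478.12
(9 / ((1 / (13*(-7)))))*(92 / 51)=-25116 / 17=-1477.41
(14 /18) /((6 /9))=1.17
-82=-82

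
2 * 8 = 16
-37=-37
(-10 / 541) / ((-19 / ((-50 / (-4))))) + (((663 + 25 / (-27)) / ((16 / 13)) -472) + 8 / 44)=807533113 / 12211452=66.13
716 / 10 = 358 / 5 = 71.60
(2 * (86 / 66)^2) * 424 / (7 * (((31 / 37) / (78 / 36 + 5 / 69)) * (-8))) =-373466567 / 5435199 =-68.71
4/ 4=1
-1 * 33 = -33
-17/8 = -2.12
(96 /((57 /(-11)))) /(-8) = 2.32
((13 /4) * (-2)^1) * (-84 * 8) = 4368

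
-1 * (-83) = 83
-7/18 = -0.39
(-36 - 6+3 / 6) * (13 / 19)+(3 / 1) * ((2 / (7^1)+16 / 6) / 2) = -6375 / 266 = -23.97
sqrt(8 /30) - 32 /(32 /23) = -23+ 2*sqrt(15) /15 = -22.48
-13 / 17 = -0.76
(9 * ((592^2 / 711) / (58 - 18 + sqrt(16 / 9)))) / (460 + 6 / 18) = 788544 / 3382069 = 0.23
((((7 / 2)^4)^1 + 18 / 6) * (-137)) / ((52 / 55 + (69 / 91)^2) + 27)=-152811073415 / 207836032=-735.25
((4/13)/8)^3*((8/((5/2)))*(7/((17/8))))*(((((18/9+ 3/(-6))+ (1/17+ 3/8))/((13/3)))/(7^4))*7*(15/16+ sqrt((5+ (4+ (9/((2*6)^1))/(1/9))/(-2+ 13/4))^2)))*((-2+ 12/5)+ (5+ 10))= 10093677/57778903000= 0.00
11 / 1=11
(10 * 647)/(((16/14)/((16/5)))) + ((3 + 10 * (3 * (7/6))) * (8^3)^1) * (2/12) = 64076/3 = 21358.67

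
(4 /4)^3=1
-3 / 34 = -0.09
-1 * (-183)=183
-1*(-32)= 32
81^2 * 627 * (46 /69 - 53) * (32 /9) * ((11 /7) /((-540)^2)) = -721886 /175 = -4125.06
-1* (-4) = 4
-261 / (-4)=261 / 4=65.25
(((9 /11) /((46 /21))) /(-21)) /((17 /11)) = -9 /782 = -0.01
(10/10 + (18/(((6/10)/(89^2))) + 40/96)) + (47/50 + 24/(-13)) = 237630.51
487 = 487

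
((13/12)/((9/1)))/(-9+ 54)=13/4860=0.00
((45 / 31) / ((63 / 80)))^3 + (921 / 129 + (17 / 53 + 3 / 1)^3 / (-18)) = 6692938474737671 / 588732180601887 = 11.37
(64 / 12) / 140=4 / 105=0.04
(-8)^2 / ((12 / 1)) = 16 / 3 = 5.33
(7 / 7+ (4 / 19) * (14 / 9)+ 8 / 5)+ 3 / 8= 22589 / 6840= 3.30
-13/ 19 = -0.68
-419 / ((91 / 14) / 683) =-572354 / 13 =-44027.23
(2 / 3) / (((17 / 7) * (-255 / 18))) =-28 / 1445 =-0.02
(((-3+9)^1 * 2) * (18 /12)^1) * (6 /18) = 6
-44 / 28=-11 / 7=-1.57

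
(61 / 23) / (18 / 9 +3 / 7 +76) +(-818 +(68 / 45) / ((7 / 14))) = -843467 / 1035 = -814.94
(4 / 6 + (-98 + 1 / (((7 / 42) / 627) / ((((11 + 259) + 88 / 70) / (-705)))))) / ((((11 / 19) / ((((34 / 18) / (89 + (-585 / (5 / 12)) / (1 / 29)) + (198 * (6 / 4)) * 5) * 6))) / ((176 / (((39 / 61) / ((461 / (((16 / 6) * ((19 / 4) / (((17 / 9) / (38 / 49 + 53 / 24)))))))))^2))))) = -17674244326163844051572748075008 / 3252721075673065425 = -5433679653121.39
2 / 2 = 1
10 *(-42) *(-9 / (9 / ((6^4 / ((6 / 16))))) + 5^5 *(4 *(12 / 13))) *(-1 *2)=88260480 / 13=6789267.69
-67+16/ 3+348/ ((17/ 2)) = -1057/ 51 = -20.73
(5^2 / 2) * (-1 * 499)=-12475 / 2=-6237.50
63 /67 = 0.94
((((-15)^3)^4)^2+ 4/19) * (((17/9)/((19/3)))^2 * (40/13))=3697444402735641002655029296921240/802503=4607390131545478337968867000.00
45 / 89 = 0.51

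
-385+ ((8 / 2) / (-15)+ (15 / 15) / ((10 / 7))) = -11537 / 30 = -384.57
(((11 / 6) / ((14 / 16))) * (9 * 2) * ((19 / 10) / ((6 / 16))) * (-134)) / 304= -2948 / 35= -84.23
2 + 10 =12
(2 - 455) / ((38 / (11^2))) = -54813 / 38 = -1442.45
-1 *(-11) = 11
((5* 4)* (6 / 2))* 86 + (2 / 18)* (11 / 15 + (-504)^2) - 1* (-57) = 4514546 / 135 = 33441.08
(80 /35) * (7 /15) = 16 /15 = 1.07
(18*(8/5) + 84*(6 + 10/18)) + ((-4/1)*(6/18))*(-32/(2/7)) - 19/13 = 47277/65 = 727.34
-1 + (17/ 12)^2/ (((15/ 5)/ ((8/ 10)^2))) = -0.57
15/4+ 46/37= 739/148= 4.99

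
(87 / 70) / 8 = 87 / 560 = 0.16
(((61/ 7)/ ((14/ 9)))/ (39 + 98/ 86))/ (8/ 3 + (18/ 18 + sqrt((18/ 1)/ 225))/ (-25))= 0.05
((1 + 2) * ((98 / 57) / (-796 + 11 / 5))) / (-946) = 5 / 727947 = 0.00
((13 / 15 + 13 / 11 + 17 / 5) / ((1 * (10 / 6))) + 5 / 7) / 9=852 / 1925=0.44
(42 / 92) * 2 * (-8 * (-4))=29.22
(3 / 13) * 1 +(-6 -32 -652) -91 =-10150 / 13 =-780.77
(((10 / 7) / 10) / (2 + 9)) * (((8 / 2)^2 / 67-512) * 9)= -308592 / 5159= -59.82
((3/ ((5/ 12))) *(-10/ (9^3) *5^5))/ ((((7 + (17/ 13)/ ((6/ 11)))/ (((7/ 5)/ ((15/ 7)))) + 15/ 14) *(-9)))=3185000/ 1435401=2.22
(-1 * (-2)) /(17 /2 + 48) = 4 /113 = 0.04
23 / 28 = 0.82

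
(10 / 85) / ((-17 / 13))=-26 / 289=-0.09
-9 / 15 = -3 / 5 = -0.60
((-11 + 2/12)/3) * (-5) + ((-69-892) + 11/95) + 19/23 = -942.00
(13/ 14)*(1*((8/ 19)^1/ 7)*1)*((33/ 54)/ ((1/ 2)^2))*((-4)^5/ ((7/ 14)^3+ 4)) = -851968/ 25137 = -33.89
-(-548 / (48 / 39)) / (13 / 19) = 2603 / 4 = 650.75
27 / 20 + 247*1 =4967 / 20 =248.35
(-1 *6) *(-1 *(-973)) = -5838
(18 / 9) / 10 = 1 / 5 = 0.20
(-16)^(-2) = 1 / 256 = 0.00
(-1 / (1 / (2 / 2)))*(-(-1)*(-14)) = 14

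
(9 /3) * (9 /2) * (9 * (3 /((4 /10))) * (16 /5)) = 2916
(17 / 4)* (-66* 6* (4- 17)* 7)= 153153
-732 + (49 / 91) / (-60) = -570967 / 780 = -732.01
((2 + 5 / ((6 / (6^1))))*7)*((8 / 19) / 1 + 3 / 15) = 2891 / 95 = 30.43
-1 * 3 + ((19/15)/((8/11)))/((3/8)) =74/45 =1.64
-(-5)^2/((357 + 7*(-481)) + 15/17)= 85/10231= 0.01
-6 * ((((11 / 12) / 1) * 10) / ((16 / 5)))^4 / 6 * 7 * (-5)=200169921875 / 84934656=2356.75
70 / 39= 1.79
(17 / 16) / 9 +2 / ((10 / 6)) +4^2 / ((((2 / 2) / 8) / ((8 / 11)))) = 747719 / 7920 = 94.41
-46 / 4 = -23 / 2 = -11.50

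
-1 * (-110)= 110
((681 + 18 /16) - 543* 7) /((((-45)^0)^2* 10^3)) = -24951 /8000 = -3.12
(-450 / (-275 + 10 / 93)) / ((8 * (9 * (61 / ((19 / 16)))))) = 8835 / 19961152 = 0.00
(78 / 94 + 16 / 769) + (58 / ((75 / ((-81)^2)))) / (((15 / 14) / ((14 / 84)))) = 3569638969 / 4517875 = 790.11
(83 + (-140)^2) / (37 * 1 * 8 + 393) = 19683 / 689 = 28.57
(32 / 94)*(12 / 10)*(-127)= -12192 / 235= -51.88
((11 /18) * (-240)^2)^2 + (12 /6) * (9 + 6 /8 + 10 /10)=2478080043 /2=1239040021.50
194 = 194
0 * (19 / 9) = 0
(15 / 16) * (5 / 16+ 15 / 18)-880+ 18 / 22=-2472751 / 2816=-878.11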